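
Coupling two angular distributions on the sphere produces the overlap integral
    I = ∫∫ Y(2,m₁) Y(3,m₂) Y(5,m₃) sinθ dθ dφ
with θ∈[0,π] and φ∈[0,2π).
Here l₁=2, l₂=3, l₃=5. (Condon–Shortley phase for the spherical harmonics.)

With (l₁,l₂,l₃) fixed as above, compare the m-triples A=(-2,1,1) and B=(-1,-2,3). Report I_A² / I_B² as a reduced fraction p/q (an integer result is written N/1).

l's match ⇒ only the (l;m) 3-j factors differ between A and B.
A: triangle coeff Δ(2,3,5) = 1/2310; Σ_t [0,0]: t=0:+1/1152 = 1/1152; (3j)²=1/154 [(2 3 5; -2 1 1)], sign=+1
B: triangle coeff Δ(2,3,5) = 1/2310; Σ_t [0,0]: t=0:+1/720 = 1/720; (3j)²=8/165 [(2 3 5; -1 -2 3)], sign=+1
I_A²/I_B² = (1/154)/(8/165) = 15/112

15/112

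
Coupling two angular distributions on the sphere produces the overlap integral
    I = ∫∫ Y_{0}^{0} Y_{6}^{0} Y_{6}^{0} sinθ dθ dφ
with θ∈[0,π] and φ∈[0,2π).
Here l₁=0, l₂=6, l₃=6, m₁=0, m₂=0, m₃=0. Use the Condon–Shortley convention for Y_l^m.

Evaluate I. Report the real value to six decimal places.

Rules hold: Σm=0, L=12 even, 6≤6≤6.
N = 1·13·13 = 169
Δ = 0!·0!·12!/13! = 1/13
Racah Σ t=0..0: t=0:+1/518400 = 1/518400
⇒ 3j(0 6 6; 0 0 0)² = 1/13, sgn +1
(m-triple is (0,0,0) — same symbol as above.)
4πI² = N·(3j₀)²·(3jₘ)² = 1/1
I = +1·√(1/4π) = 0.28209479

0.282095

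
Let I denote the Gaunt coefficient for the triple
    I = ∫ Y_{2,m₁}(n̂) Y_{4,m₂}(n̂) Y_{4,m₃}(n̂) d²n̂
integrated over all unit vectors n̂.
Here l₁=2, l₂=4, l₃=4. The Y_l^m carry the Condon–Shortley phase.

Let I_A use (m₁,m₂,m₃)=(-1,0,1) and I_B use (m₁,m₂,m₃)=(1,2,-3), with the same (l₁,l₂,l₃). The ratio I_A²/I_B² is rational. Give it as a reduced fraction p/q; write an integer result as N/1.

Shared (l₁,l₂,l₃)=(2,4,4): N and (l;000)² cancel in I_A²/I_B².
A: Δ = 2!·2!·6!/11! = 1/13860; Racah Σ t=1..2: t=1:−1/72 t=2:+1/96 = -1/288; ⇒ 3j(2 4 4; -1 0 1)² = 1/462, sgn +1
B: Δ = 2!·2!·6!/11! = 1/13860; Racah Σ t=0..1: t=0:+1/1440 t=1:−1/240 = -1/288; ⇒ 3j(2 4 4; 1 2 -3)² = 5/132, sgn +1
I_A²/I_B² = (1/462)/(5/132) = 2/35

2/35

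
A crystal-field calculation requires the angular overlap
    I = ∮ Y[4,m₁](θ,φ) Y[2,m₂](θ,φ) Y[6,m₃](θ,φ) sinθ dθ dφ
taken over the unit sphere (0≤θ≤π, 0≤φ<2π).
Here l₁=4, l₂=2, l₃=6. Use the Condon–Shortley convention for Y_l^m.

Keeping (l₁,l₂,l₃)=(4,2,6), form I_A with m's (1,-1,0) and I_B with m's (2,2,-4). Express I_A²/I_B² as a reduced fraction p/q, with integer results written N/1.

Shared (l₁,l₂,l₃)=(4,2,6): N and (l;000)² cancel in I_A²/I_B².
A: Δ = 0!·8!·4!/13! = 1/6435; Racah Σ t=0..0: t=0:+1/4320 = 1/4320; ⇒ 3j(4 2 6; 1 -1 0)² = 8/429, sgn +1
B: Δ = 0!·8!·4!/13! = 1/6435; Racah Σ t=0..0: t=0:+1/34560 = 1/34560; ⇒ 3j(4 2 6; 2 2 -4)² = 14/429, sgn +1
I_A²/I_B² = (8/429)/(14/429) = 4/7

4/7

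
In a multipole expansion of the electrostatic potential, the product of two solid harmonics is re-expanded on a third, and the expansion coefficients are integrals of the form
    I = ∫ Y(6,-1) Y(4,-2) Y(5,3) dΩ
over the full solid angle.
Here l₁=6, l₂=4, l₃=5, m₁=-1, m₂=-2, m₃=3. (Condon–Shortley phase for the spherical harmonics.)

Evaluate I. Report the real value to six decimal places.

L=15 odd ⇒ parity kills the (l;000) factor ⇒ I = 0

0.000000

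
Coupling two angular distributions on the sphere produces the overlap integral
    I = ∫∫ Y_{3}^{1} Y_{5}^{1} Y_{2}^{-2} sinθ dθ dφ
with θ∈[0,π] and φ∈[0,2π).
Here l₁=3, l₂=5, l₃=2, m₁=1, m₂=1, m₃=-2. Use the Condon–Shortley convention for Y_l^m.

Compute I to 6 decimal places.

-0.092802

Rules hold: Σm=0, L=10 even, 2≤2≤8.
N = 7·11·5 = 385
Δ = 6!·0!·4!/11! = 1/2310
Racah Σ t=3..3: t=3:−1/144 = -1/144
⇒ 3j(3 5 2; 0 0 0)² = 10/231, sgn -1
Racah Σ t=2..2: t=2:+1/1152 = 1/1152
⇒ 3j(3 5 2; 1 1 -2)² = 1/154, sgn +1
4πI² = N·(3j₀)²·(3jₘ)² = 25/231
I = -1·√(0.108225/4π) = -0.09280237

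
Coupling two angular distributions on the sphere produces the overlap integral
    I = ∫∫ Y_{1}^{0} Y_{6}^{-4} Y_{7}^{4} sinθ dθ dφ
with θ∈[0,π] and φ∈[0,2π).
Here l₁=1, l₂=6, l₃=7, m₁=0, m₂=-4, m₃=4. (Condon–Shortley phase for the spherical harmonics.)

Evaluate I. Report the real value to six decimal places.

Rules hold: Σm=0, L=14 even, 5≤7≤7.
N = 3·13·15 = 585
Δ = 0!·2!·12!/15! = 1/1365
Racah Σ t=0..0: t=0:+1/518400 = 1/518400
⇒ 3j(1 6 7; 0 0 0)² = 7/195, sgn -1
Racah Σ t=0..0: t=0:+1/7257600 = 1/7257600
⇒ 3j(1 6 7; 0 -4 4)² = 11/455, sgn -1
4πI² = N·(3j₀)²·(3jₘ)² = 33/65
I = +1·√(0.507692/4π) = 0.20099968

0.201000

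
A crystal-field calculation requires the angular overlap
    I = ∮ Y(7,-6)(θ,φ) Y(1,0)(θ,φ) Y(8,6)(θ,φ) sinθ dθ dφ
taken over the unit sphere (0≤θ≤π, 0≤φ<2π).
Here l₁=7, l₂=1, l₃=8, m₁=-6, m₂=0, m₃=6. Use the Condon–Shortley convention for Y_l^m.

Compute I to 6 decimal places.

0.161907

Checks pass: Σm=0; 16 even; l₃=8∈[6,8].
(2·7+1)(2·1+1)(2·8+1) = 765
Δ: 0! 14! 2! / 17! → 1/2040
sum: t=0:+1/25401600 = 1/25401600
3j²(7 1 8; 0 0 0) = Δ·Π!·Σ² = 8/255  (sign +1)
sum: t=0:+1/6227020800 = 1/6227020800
3j²(7 1 8; -6 0 6) = Δ·Π!·Σ² = 7/510  (sign +1)
combine: 4πI² = 765·8/255·7/510 = 28/85
take √, sign +1: I = 0.16190663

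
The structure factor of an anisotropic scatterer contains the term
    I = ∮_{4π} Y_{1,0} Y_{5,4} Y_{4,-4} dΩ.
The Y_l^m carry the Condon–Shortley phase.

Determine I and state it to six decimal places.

0.147319

Checks pass: Σm=0; 10 even; l₃=4∈[4,6].
(2·1+1)(2·5+1)(2·4+1) = 297
Δ: 2! 0! 8! / 11! → 1/495
sum: t=1:−1/576 = -1/576
3j²(1 5 4; 0 0 0) = Δ·Π!·Σ² = 5/99  (sign -1)
sum: t=1:−1/40320 = -1/40320
3j²(1 5 4; 0 4 -4) = Δ·Π!·Σ² = 1/55  (sign -1)
combine: 4πI² = 297·5/99·1/55 = 3/11
take √, sign +1: I = 0.14731920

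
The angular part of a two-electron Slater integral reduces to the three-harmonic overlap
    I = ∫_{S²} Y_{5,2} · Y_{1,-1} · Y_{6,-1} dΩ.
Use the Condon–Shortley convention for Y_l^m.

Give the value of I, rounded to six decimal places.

-0.129207

Checks pass: Σm=0; 12 even; l₃=6∈[4,6].
(2·5+1)(2·1+1)(2·6+1) = 429
Δ: 0! 10! 2! / 13! → 1/858
sum: t=0:+1/14400 = 1/14400
3j²(5 1 6; 0 0 0) = Δ·Π!·Σ² = 6/143  (sign +1)
sum: t=0:+1/60480 = 1/60480
3j²(5 1 6; 2 -1 -1) = Δ·Π!·Σ² = 5/429  (sign -1)
combine: 4πI² = 429·6/143·5/429 = 30/143
take √, sign -1: I = -0.12920749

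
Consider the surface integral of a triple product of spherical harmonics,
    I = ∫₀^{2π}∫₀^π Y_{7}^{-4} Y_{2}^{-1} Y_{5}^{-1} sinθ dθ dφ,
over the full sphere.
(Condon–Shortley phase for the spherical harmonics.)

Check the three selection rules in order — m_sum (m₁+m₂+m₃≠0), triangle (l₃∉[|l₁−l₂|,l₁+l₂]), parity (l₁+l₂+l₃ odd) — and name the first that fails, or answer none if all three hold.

m₁+m₂+m₃ = -4 − 1 − 1 = -6  ✗
triangle: |7−2|=5 ≤ l₃=5 ≤ 7+2=9
parity: l₁+l₂+l₃ = 14 is even

m_sum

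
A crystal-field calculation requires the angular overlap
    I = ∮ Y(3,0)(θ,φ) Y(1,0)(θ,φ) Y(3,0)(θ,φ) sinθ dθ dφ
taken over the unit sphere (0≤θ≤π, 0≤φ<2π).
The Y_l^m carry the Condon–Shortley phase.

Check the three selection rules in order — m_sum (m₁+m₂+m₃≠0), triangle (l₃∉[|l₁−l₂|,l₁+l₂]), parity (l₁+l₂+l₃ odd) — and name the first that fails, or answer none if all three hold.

azimuthal sum: 0 + 0 + 0 = 0  ✓
2 ≤ 3 ≤ 4 (triangle on l)  ✓
L = 3 + 1 + 3 = 7 (odd)  ✗

parity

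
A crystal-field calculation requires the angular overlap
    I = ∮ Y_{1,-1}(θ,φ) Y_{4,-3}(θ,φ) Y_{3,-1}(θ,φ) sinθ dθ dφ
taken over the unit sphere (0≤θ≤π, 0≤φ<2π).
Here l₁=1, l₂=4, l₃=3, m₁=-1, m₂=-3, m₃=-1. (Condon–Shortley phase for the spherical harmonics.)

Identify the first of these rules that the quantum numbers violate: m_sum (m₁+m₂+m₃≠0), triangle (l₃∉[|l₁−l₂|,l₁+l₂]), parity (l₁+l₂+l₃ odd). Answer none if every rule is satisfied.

m_sum

m₁+m₂+m₃ = -1 − 3 − 1 = -5  ✗
triangle: |1−4|=3 ≤ l₃=3 ≤ 1+4=5
parity: l₁+l₂+l₃ = 8 is even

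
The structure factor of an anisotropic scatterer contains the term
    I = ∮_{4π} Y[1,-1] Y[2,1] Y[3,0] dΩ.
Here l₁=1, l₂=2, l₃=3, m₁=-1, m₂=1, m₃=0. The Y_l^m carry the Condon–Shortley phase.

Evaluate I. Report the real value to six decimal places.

m-sum 0 ✓  L=6 even ✓  1≤3≤3 ✓
Π(2lᵢ+1) = 3×5×7 = 105
triangle coeff Δ(1,2,3) = 1/105
Σ_t [0,0]: t=0:+1/4 = 1/4
(3j)²=3/35 [(1 2 3; 0 0 0)], sign=-1
Σ_t [0,0]: t=0:+1/12 = 1/12
(3j)²=1/35 [(1 2 3; -1 1 0)], sign=-1
⇒ 4πI² = 9/35
I = (+1)√(9/35/(4π)) = 0.14304817

0.143048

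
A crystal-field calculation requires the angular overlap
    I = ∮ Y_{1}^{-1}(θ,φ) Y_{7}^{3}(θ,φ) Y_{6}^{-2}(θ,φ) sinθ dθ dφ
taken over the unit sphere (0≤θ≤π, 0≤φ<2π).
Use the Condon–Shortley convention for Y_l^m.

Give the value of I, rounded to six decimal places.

Checks pass: Σm=0; 14 even; l₃=6∈[6,8].
(2·1+1)(2·7+1)(2·6+1) = 585
Δ: 2! 0! 12! / 15! → 1/1365
sum: t=1:−1/518400 = -1/518400
3j²(1 7 6; 0 0 0) = Δ·Π!·Σ² = 7/195  (sign -1)
sum: t=2:+1/1935360 = 1/1935360
3j²(1 7 6; -1 3 -2) = Δ·Π!·Σ² = 3/91  (sign +1)
combine: 4πI² = 585·7/195·3/91 = 9/13
take √, sign -1: I = -0.23471705

-0.234717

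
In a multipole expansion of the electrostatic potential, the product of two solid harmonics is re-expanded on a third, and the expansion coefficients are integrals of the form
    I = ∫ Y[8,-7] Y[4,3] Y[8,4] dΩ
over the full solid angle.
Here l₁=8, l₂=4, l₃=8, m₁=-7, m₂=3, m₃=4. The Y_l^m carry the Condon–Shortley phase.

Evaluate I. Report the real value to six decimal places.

0.135889

Rules hold: Σm=0, L=20 even, 4≤8≤12.
N = 17·9·17 = 2601
Δ = 4!·12!·4!/21! = 1/185175900
Racah Σ t=0..4: t=0:+1/557383680 t=1:−1/21772800 t=2:+1/8294400 t=3:−1/21772800 t=4:+1/557383680 = 1/30965760
⇒ 3j(8 4 8; 0 0 0)² = 36/4199, sgn +1
Racah Σ t=3..4: t=3:−1/68976230400 t=4:+1/5748019200 = 1/6270566400
⇒ 3j(8 4 8; -7 3 4)² = 121/11628, sgn +1
4πI² = N·(3j₀)²·(3jₘ)² = 1089/4693
I = +1·√(0.232048/4π) = 0.13588882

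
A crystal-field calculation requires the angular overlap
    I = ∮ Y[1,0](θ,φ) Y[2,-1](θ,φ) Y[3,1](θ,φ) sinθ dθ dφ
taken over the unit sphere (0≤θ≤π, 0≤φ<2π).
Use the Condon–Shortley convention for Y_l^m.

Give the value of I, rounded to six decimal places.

m-sum 0 ✓  L=6 even ✓  1≤3≤3 ✓
Π(2lᵢ+1) = 3×5×7 = 105
triangle coeff Δ(1,2,3) = 1/105
Σ_t [0,0]: t=0:+1/4 = 1/4
(3j)²=3/35 [(1 2 3; 0 0 0)], sign=-1
Σ_t [0,0]: t=0:+1/6 = 1/6
(3j)²=8/105 [(1 2 3; 0 -1 1)], sign=+1
⇒ 4πI² = 24/35
I = (-1)√(24/35/(4π)) = -0.23359668

-0.233597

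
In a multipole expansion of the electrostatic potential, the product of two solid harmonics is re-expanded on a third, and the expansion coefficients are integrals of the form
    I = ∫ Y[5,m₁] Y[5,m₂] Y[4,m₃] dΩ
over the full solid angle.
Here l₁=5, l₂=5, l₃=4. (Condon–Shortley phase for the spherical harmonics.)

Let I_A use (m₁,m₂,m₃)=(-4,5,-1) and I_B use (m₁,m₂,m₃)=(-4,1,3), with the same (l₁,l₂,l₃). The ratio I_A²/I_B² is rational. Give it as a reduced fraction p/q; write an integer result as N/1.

6/5

l's match ⇒ only the (l;m) 3-j factors differ between A and B.
A: triangle coeff Δ(5,5,4) = 1/3153150; Σ_t [6,6]: t=6:+1/103680 = 1/103680; (3j)²=4/143 [(5 5 4; -4 5 -1)], sign=-1
B: triangle coeff Δ(5,5,4) = 1/3153150; Σ_t [5,6]: t=5:−1/17280 t=6:+1/103680 = -1/20736; (3j)²=10/429 [(5 5 4; -4 1 3)], sign=+1
I_A²/I_B² = (4/143)/(10/429) = 6/5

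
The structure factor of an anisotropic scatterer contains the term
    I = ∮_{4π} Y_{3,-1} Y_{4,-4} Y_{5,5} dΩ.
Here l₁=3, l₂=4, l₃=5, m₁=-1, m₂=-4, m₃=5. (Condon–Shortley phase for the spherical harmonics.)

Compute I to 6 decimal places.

0.189625

m-sum 0 ✓  L=12 even ✓  1≤5≤7 ✓
Π(2lᵢ+1) = 7×9×11 = 693
triangle coeff Δ(3,4,5) = 1/180180
Σ_t [0,2]: t=0:+1/576 t=1:−1/144 t=2:+1/576 = -1/288
(3j)²=20/1001 [(3 4 5; 0 0 0)], sign=+1
Σ_t [0,0]: t=0:+1/34560 = 1/34560
(3j)²=14/429 [(3 4 5; -1 -4 5)], sign=+1
⇒ 4πI² = 840/1859
I = (+1)√(840/1859/(4π)) = 0.18962475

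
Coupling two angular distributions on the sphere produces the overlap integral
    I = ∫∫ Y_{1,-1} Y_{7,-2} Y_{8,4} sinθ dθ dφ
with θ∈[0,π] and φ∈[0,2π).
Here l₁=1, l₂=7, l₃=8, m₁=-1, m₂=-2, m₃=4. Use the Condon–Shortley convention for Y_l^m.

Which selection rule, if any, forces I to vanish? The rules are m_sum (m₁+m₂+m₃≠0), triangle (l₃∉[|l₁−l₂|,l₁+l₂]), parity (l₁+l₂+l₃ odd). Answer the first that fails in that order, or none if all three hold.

Σmᵢ = 1  ✗
l₃∈[|l₁−l₂|,l₁+l₂]=[6,8], have l₃=8
Σlᵢ = 16 ⇒ even

m_sum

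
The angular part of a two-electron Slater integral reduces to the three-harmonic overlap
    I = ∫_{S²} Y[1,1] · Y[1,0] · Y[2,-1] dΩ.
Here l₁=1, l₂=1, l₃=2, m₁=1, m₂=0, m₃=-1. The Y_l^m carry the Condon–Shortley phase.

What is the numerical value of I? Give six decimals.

-0.218510

Checks pass: Σm=0; 4 even; l₃=2∈[0,2].
(2·1+1)(2·1+1)(2·2+1) = 45
Δ: 0! 2! 2! / 5! → 1/30
sum: t=0:+1/1 = 1/1
3j²(1 1 2; 0 0 0) = Δ·Π!·Σ² = 2/15  (sign +1)
sum: t=0:+1/2 = 1/2
3j²(1 1 2; 1 0 -1) = Δ·Π!·Σ² = 1/10  (sign -1)
combine: 4πI² = 45·2/15·1/10 = 3/5
take √, sign -1: I = -0.21850969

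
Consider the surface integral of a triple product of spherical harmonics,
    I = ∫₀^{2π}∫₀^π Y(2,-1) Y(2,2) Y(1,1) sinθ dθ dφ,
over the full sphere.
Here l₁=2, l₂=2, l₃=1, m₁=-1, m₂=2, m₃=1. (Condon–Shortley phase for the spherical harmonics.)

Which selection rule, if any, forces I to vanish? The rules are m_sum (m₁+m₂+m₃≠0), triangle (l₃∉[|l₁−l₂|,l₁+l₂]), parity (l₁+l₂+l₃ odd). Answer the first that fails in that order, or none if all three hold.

m₁+m₂+m₃ = -1 + 2 + 1 = 2  ✗
triangle: |2−2|=0 ≤ l₃=1 ≤ 2+2=4
parity: l₁+l₂+l₃ = 5 is odd

m_sum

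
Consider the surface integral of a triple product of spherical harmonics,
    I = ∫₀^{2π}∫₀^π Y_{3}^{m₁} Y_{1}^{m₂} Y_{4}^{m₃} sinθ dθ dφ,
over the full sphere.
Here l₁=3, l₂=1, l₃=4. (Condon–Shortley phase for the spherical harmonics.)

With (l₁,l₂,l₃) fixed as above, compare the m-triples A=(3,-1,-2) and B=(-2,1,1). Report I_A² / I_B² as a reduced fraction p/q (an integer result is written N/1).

l's match ⇒ only the (l;m) 3-j factors differ between A and B.
A: triangle coeff Δ(3,1,4) = 1/252; Σ_t [0,0]: t=0:+1/1440 = 1/1440; (3j)²=1/252 [(3 1 4; 3 -1 -2)], sign=+1
B: triangle coeff Δ(3,1,4) = 1/252; Σ_t [0,0]: t=0:+1/240 = 1/240; (3j)²=1/84 [(3 1 4; -2 1 1)], sign=-1
I_A²/I_B² = (1/252)/(1/84) = 1/3

1/3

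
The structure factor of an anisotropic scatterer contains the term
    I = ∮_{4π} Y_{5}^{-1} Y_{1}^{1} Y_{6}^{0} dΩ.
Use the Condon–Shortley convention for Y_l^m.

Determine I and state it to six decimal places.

0.158246

Rules hold: Σm=0, L=12 even, 4≤6≤6.
N = 11·3·13 = 429
Δ = 0!·10!·2!/13! = 1/858
Racah Σ t=0..0: t=0:+1/14400 = 1/14400
⇒ 3j(5 1 6; 0 0 0)² = 6/143, sgn +1
Racah Σ t=0..0: t=0:+1/34560 = 1/34560
⇒ 3j(5 1 6; -1 1 0)² = 5/286, sgn +1
4πI² = N·(3j₀)²·(3jₘ)² = 45/143
I = +1·√(0.314685/4π) = 0.15824621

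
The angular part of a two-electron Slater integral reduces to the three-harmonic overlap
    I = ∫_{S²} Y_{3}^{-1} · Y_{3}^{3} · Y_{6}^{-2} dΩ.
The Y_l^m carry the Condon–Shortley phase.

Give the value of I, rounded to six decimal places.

0.062728

Checks pass: Σm=0; 12 even; l₃=6∈[0,6].
(2·3+1)(2·3+1)(2·6+1) = 637
Δ: 0! 6! 6! / 13! → 1/12012
sum: t=0:+1/1296 = 1/1296
3j²(3 3 6; 0 0 0) = Δ·Π!·Σ² = 100/3003  (sign +1)
sum: t=0:+1/34560 = 1/34560
3j²(3 3 6; -1 3 -2) = Δ·Π!·Σ² = 1/429  (sign +1)
combine: 4πI² = 637·100/3003·1/429 = 700/14157
take √, sign +1: I = 0.06272757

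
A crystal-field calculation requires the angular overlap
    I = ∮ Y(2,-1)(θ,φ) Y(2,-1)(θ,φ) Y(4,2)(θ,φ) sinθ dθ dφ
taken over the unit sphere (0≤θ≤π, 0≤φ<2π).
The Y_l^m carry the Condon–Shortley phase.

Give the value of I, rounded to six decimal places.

0.254875

m-sum 0 ✓  L=8 even ✓  0≤4≤4 ✓
Π(2lᵢ+1) = 5×5×9 = 225
triangle coeff Δ(2,2,4) = 1/630
Σ_t [0,0]: t=0:+1/16 = 1/16
(3j)²=2/35 [(2 2 4; 0 0 0)], sign=+1
Σ_t [0,0]: t=0:+1/36 = 1/36
(3j)²=4/63 [(2 2 4; -1 -1 2)], sign=+1
⇒ 4πI² = 40/49
I = (+1)√(40/49/(4π)) = 0.25487487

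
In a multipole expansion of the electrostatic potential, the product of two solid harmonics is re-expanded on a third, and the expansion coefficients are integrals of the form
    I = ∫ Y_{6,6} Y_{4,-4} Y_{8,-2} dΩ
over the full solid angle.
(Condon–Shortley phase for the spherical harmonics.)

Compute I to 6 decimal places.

Checks pass: Σm=0; 18 even; l₃=8∈[2,10].
(2·6+1)(2·4+1)(2·8+1) = 1989
Δ: 2! 10! 6! / 19! → 1/23279256
sum: t=0:+1/1658880 t=1:−1/518400 t=2:+1/1658880 = -1/1382400
3j²(6 4 8; 0 0 0) = Δ·Π!·Σ² = 504/46189  (sign -1)
sum: t=0:+1/5225472000 = 1/5225472000
3j²(6 4 8; 6 -4 -2) = Δ·Π!·Σ² = 1/12597  (sign +1)
combine: 4πI² = 1989·504/46189·1/12597 = 1512/877591
take √, sign -1: I = -0.01170914

-0.011709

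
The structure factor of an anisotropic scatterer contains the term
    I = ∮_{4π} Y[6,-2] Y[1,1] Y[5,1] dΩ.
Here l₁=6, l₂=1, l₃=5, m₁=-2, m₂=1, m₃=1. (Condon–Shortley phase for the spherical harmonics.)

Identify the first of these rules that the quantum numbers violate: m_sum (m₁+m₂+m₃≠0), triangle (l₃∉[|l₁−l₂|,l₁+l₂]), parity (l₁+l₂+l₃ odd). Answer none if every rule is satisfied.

Σmᵢ = 0  ✓
l₃∈[|l₁−l₂|,l₁+l₂]=[5,7], have l₃=5  ✓
Σlᵢ = 12 ⇒ even  ✓

none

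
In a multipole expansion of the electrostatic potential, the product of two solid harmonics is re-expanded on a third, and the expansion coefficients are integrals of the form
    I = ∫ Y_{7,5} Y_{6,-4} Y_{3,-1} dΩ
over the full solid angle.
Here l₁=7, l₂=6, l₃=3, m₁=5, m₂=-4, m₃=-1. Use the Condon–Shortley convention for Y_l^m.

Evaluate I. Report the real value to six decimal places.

Checks pass: Σm=0; 16 even; l₃=3∈[1,13].
(2·7+1)(2·6+1)(2·3+1) = 1365
Δ: 10! 4! 2! / 17! → 1/2042040
sum: t=4:+1/207360 t=5:−1/57600 t=6:+1/207360 = -1/129600
3j²(7 6 3; 0 0 0) = Δ·Π!·Σ² = 168/12155  (sign +1)
sum: t=0:+1/29030400 t=1:−1/2177280 t=2:+1/3870720 = -29/174182400
3j²(7 6 3; 5 -4 -1) = Δ·Π!·Σ² = 841/185640  (sign -1)
combine: 4πI² = 1365·168/12155·841/185640 = 17661/206635
take √, sign -1: I = -0.08247091

-0.082471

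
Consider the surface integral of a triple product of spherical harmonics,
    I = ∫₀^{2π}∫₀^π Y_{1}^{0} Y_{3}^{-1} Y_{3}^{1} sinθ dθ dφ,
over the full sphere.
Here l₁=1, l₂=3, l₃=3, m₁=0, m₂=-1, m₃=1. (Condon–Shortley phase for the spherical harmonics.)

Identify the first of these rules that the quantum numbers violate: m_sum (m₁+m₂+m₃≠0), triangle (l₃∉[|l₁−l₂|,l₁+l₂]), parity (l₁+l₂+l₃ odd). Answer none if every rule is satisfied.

m₁+m₂+m₃ = 0 − 1 + 1 = 0  ✓
triangle: |1−3|=2 ≤ l₃=3 ≤ 1+3=4  ✓
parity: l₁+l₂+l₃ = 7 is odd  ✗

parity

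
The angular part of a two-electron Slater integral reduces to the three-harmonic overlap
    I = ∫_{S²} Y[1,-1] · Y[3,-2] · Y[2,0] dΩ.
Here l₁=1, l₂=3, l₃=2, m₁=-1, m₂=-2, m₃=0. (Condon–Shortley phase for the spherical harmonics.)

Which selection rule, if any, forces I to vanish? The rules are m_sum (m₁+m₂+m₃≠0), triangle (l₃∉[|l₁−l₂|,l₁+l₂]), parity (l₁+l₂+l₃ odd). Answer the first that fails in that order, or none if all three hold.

m_sum

Σmᵢ = -3  ✗
l₃∈[|l₁−l₂|,l₁+l₂]=[2,4], have l₃=2
Σlᵢ = 6 ⇒ even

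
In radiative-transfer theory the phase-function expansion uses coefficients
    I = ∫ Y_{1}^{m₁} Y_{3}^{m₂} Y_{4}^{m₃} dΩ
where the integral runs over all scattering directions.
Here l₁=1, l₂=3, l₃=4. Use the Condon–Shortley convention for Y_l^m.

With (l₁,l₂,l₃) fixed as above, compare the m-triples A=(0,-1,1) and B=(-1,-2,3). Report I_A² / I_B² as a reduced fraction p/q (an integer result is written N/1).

Shared (l₁,l₂,l₃)=(1,3,4): N and (l;000)² cancel in I_A²/I_B².
A: Δ = 0!·2!·6!/9! = 1/252; Racah Σ t=0..0: t=0:+1/48 = 1/48; ⇒ 3j(1 3 4; 0 -1 1)² = 5/84, sgn -1
B: Δ = 0!·2!·6!/9! = 1/252; Racah Σ t=0..0: t=0:+1/240 = 1/240; ⇒ 3j(1 3 4; -1 -2 3)² = 1/12, sgn -1
I_A²/I_B² = (5/84)/(1/12) = 5/7

5/7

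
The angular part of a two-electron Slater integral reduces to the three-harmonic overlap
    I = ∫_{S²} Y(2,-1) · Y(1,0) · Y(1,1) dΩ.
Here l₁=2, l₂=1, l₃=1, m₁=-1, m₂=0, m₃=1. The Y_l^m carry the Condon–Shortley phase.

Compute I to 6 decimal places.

Rules hold: Σm=0, L=4 even, 1≤1≤3.
N = 5·3·3 = 45
Δ = 2!·2!·0!/5! = 1/30
Racah Σ t=1..1: t=1:−1/1 = -1/1
⇒ 3j(2 1 1; 0 0 0)² = 2/15, sgn +1
Racah Σ t=1..1: t=1:−1/2 = -1/2
⇒ 3j(2 1 1; -1 0 1)² = 1/10, sgn -1
4πI² = N·(3j₀)²·(3jₘ)² = 3/5
I = -1·√(0.6/4π) = -0.21850969

-0.218510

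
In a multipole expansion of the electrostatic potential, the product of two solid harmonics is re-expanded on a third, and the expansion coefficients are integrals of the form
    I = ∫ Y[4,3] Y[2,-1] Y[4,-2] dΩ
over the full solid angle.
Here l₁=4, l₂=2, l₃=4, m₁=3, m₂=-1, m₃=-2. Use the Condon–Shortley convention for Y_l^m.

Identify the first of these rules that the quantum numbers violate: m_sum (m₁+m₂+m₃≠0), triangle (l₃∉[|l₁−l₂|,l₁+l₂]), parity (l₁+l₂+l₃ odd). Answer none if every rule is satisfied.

m₁+m₂+m₃ = 3 − 1 − 2 = 0  ✓
triangle: |4−2|=2 ≤ l₃=4 ≤ 4+2=6  ✓
parity: l₁+l₂+l₃ = 10 is even  ✓

none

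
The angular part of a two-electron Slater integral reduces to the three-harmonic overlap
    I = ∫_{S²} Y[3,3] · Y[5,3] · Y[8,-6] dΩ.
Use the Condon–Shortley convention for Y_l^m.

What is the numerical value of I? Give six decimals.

Rules hold: Σm=0, L=16 even, 2≤8≤8.
N = 7·11·17 = 1309
Δ = 0!·6!·10!/17! = 1/136136
Racah Σ t=0..0: t=0:+1/518400 = 1/518400
⇒ 3j(3 5 8; 0 0 0)² = 56/2431, sgn +1
Racah Σ t=0..0: t=0:+1/58060800 = 1/58060800
⇒ 3j(3 5 8; 3 3 -6)² = 3/136, sgn +1
4πI² = N·(3j₀)²·(3jₘ)² = 147/221
I = +1·√(0.665158/4π) = 0.23006873

0.230069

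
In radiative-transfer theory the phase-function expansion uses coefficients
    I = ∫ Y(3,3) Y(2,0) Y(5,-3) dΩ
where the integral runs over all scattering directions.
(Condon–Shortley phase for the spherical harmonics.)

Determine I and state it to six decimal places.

-0.126792

m-sum 0 ✓  L=10 even ✓  1≤5≤5 ✓
Π(2lᵢ+1) = 7×5×11 = 385
triangle coeff Δ(3,2,5) = 1/2310
Σ_t [0,0]: t=0:+1/144 = 1/144
(3j)²=10/231 [(3 2 5; 0 0 0)], sign=-1
Σ_t [0,0]: t=0:+1/2880 = 1/2880
(3j)²=2/165 [(3 2 5; 3 0 -3)], sign=+1
⇒ 4πI² = 20/99
I = (-1)√(20/99/(4π)) = -0.12679218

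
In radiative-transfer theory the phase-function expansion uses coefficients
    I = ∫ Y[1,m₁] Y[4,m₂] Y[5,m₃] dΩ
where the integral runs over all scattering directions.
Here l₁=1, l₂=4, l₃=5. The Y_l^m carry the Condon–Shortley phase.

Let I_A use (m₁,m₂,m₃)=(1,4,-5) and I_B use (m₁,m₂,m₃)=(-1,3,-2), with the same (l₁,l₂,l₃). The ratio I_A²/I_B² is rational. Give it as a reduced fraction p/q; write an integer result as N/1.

l's match ⇒ only the (l;m) 3-j factors differ between A and B.
A: triangle coeff Δ(1,4,5) = 1/495; Σ_t [0,0]: t=0:+1/80640 = 1/80640; (3j)²=1/11 [(1 4 5; 1 4 -5)], sign=+1
B: triangle coeff Δ(1,4,5) = 1/495; Σ_t [0,0]: t=0:+1/10080 = 1/10080; (3j)²=1/165 [(1 4 5; -1 3 -2)], sign=-1
I_A²/I_B² = (1/11)/(1/165) = 15/1

15/1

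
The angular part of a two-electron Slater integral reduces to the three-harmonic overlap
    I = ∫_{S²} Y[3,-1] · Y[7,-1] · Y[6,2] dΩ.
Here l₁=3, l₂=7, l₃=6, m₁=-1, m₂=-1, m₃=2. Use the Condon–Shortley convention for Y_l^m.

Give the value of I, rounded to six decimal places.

Rules hold: Σm=0, L=16 even, 4≤6≤10.
N = 7·15·13 = 1365
Δ = 4!·2!·10!/17! = 1/2042040
Racah Σ t=1..3: t=1:−1/207360 t=2:+1/57600 t=3:−1/207360 = 1/129600
⇒ 3j(3 7 6; 0 0 0)² = 168/12155, sgn +1
Racah Σ t=2..4: t=2:+1/138240 t=3:−1/181440 t=4:+1/3870720 = 23/11612160
⇒ 3j(3 7 6; -1 -1 2)² = 529/204204, sgn +1
4πI² = N·(3j₀)²·(3jₘ)² = 22218/454597
I = +1·√(0.0488741/4π) = 0.06236404

0.062364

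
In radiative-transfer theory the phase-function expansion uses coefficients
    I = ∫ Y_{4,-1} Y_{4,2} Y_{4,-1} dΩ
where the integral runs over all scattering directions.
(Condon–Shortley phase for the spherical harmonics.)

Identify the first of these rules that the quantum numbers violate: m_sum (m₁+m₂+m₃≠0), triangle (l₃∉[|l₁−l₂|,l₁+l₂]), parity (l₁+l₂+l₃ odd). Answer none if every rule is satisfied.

azimuthal sum: -1 + 2 − 1 = 0  ✓
0 ≤ 4 ≤ 8 (triangle on l)  ✓
L = 4 + 4 + 4 = 12 (even)  ✓

none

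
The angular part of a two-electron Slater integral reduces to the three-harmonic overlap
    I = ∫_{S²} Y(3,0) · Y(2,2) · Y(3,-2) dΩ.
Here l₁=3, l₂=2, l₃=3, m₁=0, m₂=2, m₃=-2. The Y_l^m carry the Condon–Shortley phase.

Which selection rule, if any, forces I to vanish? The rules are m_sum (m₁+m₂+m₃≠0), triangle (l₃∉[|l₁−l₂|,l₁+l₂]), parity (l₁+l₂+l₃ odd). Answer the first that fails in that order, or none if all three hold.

none

azimuthal sum: 0 + 2 − 2 = 0  ✓
1 ≤ 3 ≤ 5 (triangle on l)  ✓
L = 3 + 2 + 3 = 8 (even)  ✓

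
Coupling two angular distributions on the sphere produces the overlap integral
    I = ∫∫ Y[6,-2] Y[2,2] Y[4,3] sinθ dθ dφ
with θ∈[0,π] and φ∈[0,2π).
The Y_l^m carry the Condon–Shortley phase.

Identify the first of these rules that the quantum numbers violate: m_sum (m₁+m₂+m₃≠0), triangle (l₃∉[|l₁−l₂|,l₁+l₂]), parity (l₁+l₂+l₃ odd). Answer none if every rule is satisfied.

m₁+m₂+m₃ = -2 + 2 + 3 = 3  ✗
triangle: |6−2|=4 ≤ l₃=4 ≤ 6+2=8
parity: l₁+l₂+l₃ = 12 is even

m_sum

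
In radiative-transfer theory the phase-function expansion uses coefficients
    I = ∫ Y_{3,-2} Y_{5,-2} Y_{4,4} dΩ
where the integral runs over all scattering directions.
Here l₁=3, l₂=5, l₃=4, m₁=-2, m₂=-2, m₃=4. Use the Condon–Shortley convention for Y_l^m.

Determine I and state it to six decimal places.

Rules hold: Σm=0, L=12 even, 2≤4≤8.
N = 7·11·9 = 693
Δ = 4!·2!·6!/13! = 1/180180
Racah Σ t=1..3: t=1:−1/576 t=2:+1/144 t=3:−1/576 = 1/288
⇒ 3j(3 5 4; 0 0 0)² = 20/1001, sgn +1
Racah Σ t=3..3: t=3:−1/8640 = -1/8640
⇒ 3j(3 5 4; -2 -2 4)² = 14/1287, sgn -1
4πI² = N·(3j₀)²·(3jₘ)² = 280/1859
I = -1·√(0.150619/4π) = -0.10947990

-0.109480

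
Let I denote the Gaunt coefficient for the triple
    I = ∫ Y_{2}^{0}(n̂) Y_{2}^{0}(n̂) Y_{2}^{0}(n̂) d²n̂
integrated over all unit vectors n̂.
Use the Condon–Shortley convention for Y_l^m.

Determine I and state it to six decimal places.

0.180224

Rules hold: Σm=0, L=6 even, 0≤2≤4.
N = 5·5·5 = 125
Δ = 2!·2!·2!/7! = 1/630
Racah Σ t=0..2: t=0:+1/8 t=1:−1/1 t=2:+1/8 = -3/4
⇒ 3j(2 2 2; 0 0 0)² = 2/35, sgn -1
(m-triple is (0,0,0) — same symbol as above.)
4πI² = N·(3j₀)²·(3jₘ)² = 20/49
I = +1·√(0.408163/4π) = 0.18022375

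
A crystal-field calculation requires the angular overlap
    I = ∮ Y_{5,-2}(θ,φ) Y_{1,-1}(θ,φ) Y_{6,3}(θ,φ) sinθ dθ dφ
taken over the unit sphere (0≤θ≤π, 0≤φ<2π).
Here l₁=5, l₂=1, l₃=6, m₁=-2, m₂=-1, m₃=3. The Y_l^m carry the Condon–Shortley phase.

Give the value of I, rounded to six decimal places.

Checks pass: Σm=0; 12 even; l₃=6∈[4,6].
(2·5+1)(2·1+1)(2·6+1) = 429
Δ: 0! 10! 2! / 13! → 1/858
sum: t=0:+1/14400 = 1/14400
3j²(5 1 6; 0 0 0) = Δ·Π!·Σ² = 6/143  (sign +1)
sum: t=0:+1/60480 = 1/60480
3j²(5 1 6; -2 -1 3) = Δ·Π!·Σ² = 6/143  (sign -1)
combine: 4πI² = 429·6/143·6/143 = 108/143
take √, sign -1: I = -0.24515397

-0.245154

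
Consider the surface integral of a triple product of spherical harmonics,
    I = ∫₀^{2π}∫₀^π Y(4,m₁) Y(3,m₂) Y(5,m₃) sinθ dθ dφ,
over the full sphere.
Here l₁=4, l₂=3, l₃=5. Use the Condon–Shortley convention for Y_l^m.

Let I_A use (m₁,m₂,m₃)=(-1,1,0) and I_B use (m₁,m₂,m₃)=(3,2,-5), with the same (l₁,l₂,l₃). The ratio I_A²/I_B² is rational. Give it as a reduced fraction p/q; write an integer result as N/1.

1/490

Same 4,3,5: normalisation and zero-m 3j drop out of the ratio.
A: Δ: 2! 6! 4! / 13! → 1/180180; sum: t=0:+1/5760 t=1:−1/288 t=2:+1/288 = 1/5760; 3j²(4 3 5; -1 1 0) = Δ·Π!·Σ² = 1/12012  (sign -1)
B: Δ: 2! 6! 4! / 13! → 1/180180; sum: t=1:−1/17280 = -1/17280; 3j²(4 3 5; 3 2 -5) = Δ·Π!·Σ² = 35/858  (sign -1)
I_A²/I_B² = (1/12012)/(35/858) = 1/490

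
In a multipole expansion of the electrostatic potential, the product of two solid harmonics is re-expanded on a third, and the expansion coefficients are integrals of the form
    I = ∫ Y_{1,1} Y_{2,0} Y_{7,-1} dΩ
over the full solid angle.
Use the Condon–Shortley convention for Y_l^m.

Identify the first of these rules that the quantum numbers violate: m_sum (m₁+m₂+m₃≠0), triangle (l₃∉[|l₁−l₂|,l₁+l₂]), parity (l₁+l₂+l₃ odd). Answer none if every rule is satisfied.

triangle

m₁+m₂+m₃ = 1 + 0 − 1 = 0  ✓
triangle: |1−2|=1 ≤ l₃=7 ≤ 1+2=3  ✗
parity: l₁+l₂+l₃ = 10 is even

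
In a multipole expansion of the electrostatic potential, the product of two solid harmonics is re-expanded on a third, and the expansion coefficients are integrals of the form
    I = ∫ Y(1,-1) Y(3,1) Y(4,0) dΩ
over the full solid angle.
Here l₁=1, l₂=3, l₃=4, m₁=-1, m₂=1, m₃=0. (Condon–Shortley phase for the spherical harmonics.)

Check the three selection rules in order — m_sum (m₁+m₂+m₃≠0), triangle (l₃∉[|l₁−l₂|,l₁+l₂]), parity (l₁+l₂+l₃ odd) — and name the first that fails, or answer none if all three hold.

m₁+m₂+m₃ = -1 + 1 + 0 = 0  ✓
triangle: |1−3|=2 ≤ l₃=4 ≤ 1+3=4  ✓
parity: l₁+l₂+l₃ = 8 is even  ✓

none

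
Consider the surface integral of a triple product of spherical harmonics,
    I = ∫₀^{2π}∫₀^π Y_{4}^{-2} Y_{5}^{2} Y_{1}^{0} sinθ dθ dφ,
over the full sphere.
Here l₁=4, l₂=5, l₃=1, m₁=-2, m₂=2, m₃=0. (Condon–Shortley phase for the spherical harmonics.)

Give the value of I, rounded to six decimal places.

0.225034

Rules hold: Σm=0, L=10 even, 1≤1≤9.
N = 9·11·3 = 297
Δ = 8!·0!·2!/11! = 1/495
Racah Σ t=4..4: t=4:+1/576 = 1/576
⇒ 3j(4 5 1; 0 0 0)² = 5/99, sgn -1
Racah Σ t=6..6: t=6:+1/1440 = 1/1440
⇒ 3j(4 5 1; -2 2 0)² = 7/165, sgn -1
4πI² = N·(3j₀)²·(3jₘ)² = 7/11
I = +1·√(0.636364/4π) = 0.22503380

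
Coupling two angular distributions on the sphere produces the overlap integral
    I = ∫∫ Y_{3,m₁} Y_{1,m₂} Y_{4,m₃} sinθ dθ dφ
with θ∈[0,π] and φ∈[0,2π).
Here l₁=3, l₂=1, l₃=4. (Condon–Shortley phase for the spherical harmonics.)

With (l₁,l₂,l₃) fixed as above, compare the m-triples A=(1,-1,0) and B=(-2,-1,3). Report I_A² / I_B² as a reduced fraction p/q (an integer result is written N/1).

2/7

Same 3,1,4: normalisation and zero-m 3j drop out of the ratio.
A: Δ: 0! 6! 2! / 9! → 1/252; sum: t=0:+1/96 = 1/96; 3j²(3 1 4; 1 -1 0) = Δ·Π!·Σ² = 1/42  (sign +1)
B: Δ: 0! 6! 2! / 9! → 1/252; sum: t=0:+1/240 = 1/240; 3j²(3 1 4; -2 -1 3) = Δ·Π!·Σ² = 1/12  (sign -1)
I_A²/I_B² = (1/42)/(1/12) = 2/7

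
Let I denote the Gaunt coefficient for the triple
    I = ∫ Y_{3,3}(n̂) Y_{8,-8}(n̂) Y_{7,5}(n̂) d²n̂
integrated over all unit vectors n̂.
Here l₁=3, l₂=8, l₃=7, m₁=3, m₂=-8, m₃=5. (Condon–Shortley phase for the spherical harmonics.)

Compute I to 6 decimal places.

-0.093795

Rules hold: Σm=0, L=18 even, 5≤7≤11.
N = 7·17·15 = 1785
Δ = 4!·2!·12!/19! = 1/5290740
Racah Σ t=1..3: t=1:−1/7257600 t=2:+1/2073600 t=3:−1/7257600 = 1/4838400
⇒ 3j(3 8 7; 0 0 0)² = 252/20995, sgn -1
Racah Σ t=0..0: t=0:+1/22992076800 = 1/22992076800
⇒ 3j(3 8 7; 3 -8 5)² = 5/969, sgn +1
4πI² = N·(3j₀)²·(3jₘ)² = 8820/79781
I = -1·√(0.110553/4π) = -0.09379499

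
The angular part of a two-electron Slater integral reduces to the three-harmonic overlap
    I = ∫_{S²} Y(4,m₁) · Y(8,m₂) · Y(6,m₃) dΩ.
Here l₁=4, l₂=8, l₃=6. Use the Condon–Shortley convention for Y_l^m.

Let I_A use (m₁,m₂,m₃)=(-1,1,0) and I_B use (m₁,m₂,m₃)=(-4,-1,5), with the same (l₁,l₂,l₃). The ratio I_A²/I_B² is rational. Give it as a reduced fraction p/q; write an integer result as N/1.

225/22

Same 4,8,6: normalisation and zero-m 3j drop out of the ratio.
A: Δ: 6! 2! 10! / 19! → 1/23279256; sum: t=3:−1/1244160 t=4:+1/691200 t=5:−1/4147200 = 1/2488320; 3j²(4 8 6; -1 1 0) = Δ·Π!·Σ² = 875/184756  (sign +1)
B: Δ: 6! 2! 10! / 19! → 1/23279256; sum: t=6:+1/522547200 = 1/522547200; 3j²(4 8 6; -4 -1 5) = Δ·Π!·Σ² = 35/75582  (sign -1)
I_A²/I_B² = (875/184756)/(35/75582) = 225/22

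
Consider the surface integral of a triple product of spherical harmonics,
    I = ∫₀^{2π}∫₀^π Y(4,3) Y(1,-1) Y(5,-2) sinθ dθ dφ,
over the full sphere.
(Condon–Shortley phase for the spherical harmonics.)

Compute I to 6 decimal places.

m-sum 0 ✓  L=10 even ✓  3≤5≤5 ✓
Π(2lᵢ+1) = 9×3×11 = 297
triangle coeff Δ(4,1,5) = 1/495
Σ_t [0,0]: t=0:+1/576 = 1/576
(3j)²=5/99 [(4 1 5; 0 0 0)], sign=-1
Σ_t [0,0]: t=0:+1/10080 = 1/10080
(3j)²=1/165 [(4 1 5; 3 -1 -2)], sign=-1
⇒ 4πI² = 1/11
I = (+1)√(1/11/(4π)) = 0.08505478

0.085055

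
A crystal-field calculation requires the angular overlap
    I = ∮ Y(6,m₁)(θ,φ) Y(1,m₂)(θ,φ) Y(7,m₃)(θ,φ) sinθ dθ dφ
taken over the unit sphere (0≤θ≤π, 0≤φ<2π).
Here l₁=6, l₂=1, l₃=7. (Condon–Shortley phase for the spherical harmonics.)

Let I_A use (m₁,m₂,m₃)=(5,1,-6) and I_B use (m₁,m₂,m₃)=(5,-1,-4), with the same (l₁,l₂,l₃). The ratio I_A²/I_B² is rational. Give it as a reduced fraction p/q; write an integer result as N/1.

26/1

Shared (l₁,l₂,l₃)=(6,1,7): N and (l;000)² cancel in I_A²/I_B².
A: Δ = 0!·12!·2!/15! = 1/1365; Racah Σ t=0..0: t=0:+1/79833600 = 1/79833600; ⇒ 3j(6 1 7; 5 1 -6)² = 2/35, sgn -1
B: Δ = 0!·12!·2!/15! = 1/1365; Racah Σ t=0..0: t=0:+1/79833600 = 1/79833600; ⇒ 3j(6 1 7; 5 -1 -4)² = 1/455, sgn -1
I_A²/I_B² = (2/35)/(1/455) = 26/1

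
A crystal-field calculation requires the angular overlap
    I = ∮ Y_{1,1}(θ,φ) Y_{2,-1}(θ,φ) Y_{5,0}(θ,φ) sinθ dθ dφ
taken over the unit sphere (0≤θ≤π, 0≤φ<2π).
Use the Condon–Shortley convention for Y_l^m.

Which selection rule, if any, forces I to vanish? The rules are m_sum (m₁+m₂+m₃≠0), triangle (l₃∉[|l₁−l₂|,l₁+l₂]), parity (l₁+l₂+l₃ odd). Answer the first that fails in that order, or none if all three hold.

Σmᵢ = 0  ✓
l₃∈[|l₁−l₂|,l₁+l₂]=[1,3], have l₃=5  ✗
Σlᵢ = 8 ⇒ even

triangle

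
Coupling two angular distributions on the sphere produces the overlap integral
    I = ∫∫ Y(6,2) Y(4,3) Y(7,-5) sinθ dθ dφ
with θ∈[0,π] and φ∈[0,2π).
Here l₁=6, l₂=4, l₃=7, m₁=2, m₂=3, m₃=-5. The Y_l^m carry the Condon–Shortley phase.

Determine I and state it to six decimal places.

0.000000

l₁+l₂+l₃=17 is odd: 3j(l;000)=0 ⇒ I=0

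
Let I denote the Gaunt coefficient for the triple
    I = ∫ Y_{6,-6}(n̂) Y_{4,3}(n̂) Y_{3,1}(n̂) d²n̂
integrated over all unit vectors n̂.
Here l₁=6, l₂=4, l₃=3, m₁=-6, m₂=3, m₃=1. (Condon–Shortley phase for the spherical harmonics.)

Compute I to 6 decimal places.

m-sum = -6 + 3 + 1 = -2 ≠ 0 ⇒ I = 0

0.000000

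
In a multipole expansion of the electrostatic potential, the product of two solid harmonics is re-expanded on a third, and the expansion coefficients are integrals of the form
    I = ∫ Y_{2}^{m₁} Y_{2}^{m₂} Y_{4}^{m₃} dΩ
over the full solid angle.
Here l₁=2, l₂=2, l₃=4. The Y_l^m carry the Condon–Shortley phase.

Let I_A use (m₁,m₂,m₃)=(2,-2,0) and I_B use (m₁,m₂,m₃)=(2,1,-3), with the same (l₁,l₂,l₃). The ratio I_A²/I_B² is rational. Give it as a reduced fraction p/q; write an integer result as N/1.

1/35

l's match ⇒ only the (l;m) 3-j factors differ between A and B.
A: triangle coeff Δ(2,2,4) = 1/630; Σ_t [0,0]: t=0:+1/576 = 1/576; (3j)²=1/630 [(2 2 4; 2 -2 0)], sign=+1
B: triangle coeff Δ(2,2,4) = 1/630; Σ_t [0,0]: t=0:+1/144 = 1/144; (3j)²=1/18 [(2 2 4; 2 1 -3)], sign=-1
I_A²/I_B² = (1/630)/(1/18) = 1/35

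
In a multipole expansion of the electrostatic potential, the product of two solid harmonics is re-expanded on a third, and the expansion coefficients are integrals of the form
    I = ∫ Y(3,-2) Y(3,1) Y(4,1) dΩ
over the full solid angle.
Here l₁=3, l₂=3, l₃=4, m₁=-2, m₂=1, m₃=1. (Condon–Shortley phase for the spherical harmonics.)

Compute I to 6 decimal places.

0.145070

m-sum 0 ✓  L=10 even ✓  0≤4≤6 ✓
Π(2lᵢ+1) = 7×7×9 = 441
triangle coeff Δ(3,3,4) = 1/34650
Σ_t [0,2]: t=0:+1/72 t=1:−1/16 t=2:+1/72 = -5/144
(3j)²=2/77 [(3 3 4; 0 0 0)], sign=-1
Σ_t [1,2]: t=1:−1/144 t=2:+1/48 = 1/72
(3j)²=16/693 [(3 3 4; -2 1 1)], sign=-1
⇒ 4πI² = 32/121
I = (+1)√(32/121/(4π)) = 0.14506992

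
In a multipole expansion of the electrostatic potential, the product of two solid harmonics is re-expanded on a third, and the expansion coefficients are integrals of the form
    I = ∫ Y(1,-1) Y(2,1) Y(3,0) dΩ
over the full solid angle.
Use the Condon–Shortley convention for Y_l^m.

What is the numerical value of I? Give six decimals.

0.143048

Checks pass: Σm=0; 6 even; l₃=3∈[1,3].
(2·1+1)(2·2+1)(2·3+1) = 105
Δ: 0! 2! 4! / 7! → 1/105
sum: t=0:+1/4 = 1/4
3j²(1 2 3; 0 0 0) = Δ·Π!·Σ² = 3/35  (sign -1)
sum: t=0:+1/12 = 1/12
3j²(1 2 3; -1 1 0) = Δ·Π!·Σ² = 1/35  (sign -1)
combine: 4πI² = 105·3/35·1/35 = 9/35
take √, sign +1: I = 0.14304817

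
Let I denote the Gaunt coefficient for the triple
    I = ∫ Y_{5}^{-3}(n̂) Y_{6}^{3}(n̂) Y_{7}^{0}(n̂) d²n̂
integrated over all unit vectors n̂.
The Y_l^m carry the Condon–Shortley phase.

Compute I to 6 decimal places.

0.061731

Checks pass: Σm=0; 18 even; l₃=7∈[1,11].
(2·5+1)(2·6+1)(2·7+1) = 2145
Δ: 4! 6! 8! / 19! → 1/174594420
sum: t=0:+1/4147200 t=1:−1/207360 t=2:+1/82944 t=3:−1/207360 t=4:+1/4147200 = 1/345600
3j²(5 6 7; 0 0 0) = Δ·Π!·Σ² = 420/46189  (sign -1)
sum: t=2:+1/14515200 t=3:−1/1036800 t=4:+1/829440 = 1/3225600
3j²(5 6 7; -3 3 0) = Δ·Π!·Σ² = 567/230945  (sign -1)
combine: 4πI² = 2145·420/46189·567/230945 = 714420/14919047
take √, sign +1: I = 0.06173072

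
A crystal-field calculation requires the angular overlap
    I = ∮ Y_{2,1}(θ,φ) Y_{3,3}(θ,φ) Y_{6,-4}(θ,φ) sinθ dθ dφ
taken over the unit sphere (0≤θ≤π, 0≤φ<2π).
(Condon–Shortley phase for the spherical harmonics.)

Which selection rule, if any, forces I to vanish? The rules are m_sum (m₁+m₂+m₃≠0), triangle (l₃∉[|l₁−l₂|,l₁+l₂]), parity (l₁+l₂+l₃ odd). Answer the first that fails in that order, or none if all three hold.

Σmᵢ = 0  ✓
l₃∈[|l₁−l₂|,l₁+l₂]=[1,5], have l₃=6  ✗
Σlᵢ = 11 ⇒ odd

triangle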